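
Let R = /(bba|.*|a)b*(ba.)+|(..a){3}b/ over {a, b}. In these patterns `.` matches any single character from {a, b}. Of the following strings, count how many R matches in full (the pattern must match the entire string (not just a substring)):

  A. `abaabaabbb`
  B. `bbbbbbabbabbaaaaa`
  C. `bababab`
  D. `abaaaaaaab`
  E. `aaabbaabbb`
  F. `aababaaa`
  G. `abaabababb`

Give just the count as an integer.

A → no match
B → no match
C → match
D → match
E → no match
F → no match
G → no match
Total matched: 2

2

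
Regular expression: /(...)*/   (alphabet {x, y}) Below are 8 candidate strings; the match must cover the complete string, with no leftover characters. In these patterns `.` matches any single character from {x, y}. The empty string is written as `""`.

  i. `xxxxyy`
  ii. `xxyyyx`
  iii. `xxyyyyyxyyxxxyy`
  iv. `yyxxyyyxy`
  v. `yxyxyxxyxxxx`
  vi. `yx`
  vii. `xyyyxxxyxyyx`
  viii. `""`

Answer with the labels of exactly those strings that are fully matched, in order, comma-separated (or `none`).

i → match
ii → match
iii → match
iv → match
v → match
vi → no match
vii → match
viii → match

i, ii, iii, iv, v, vii, viii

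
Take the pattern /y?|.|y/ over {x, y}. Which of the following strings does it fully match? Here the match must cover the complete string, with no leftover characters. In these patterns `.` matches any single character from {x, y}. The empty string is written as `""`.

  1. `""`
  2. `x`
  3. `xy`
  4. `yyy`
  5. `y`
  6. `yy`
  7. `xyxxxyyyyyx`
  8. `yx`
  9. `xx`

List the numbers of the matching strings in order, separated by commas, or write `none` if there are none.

1 → match
2 → match
3 → no match
4 → no match
5 → match
6 → no match
7 → no match
8 → no match
9 → no match

1, 2, 5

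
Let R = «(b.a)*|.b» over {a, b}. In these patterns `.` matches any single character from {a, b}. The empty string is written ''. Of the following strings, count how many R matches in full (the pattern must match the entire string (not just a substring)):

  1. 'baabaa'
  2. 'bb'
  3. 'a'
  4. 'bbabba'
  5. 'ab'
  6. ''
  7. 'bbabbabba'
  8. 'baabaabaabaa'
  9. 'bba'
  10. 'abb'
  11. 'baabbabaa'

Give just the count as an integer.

1 → match
2 → match
3 → no match
4 → match
5 → match
6 → match
7 → match
8 → match
9 → match
10 → no match
11 → match
Total matched: 9

9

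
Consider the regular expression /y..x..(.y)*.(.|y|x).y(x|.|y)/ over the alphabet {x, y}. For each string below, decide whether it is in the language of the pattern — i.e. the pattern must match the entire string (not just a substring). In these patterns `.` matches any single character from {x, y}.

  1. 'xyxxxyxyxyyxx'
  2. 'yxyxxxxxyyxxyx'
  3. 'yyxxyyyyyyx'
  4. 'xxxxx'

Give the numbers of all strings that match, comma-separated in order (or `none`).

1 → no match — must start with 'y'
2 → no match
3 → match
4 → no match — must start with 'y'

3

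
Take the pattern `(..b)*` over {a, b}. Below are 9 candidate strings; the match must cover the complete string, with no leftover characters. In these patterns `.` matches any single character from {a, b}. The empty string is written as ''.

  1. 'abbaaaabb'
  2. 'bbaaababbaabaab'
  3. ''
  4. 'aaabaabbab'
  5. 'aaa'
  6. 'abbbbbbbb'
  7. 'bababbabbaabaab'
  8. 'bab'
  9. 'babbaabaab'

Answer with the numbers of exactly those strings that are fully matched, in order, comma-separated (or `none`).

1. 'abbaaaabb' → no match
2 → no match
3. '' → match
4. 'aaabaabbab' → no match
5. 'aaa' → no match
6. 'abbbbbbbb' → match
7 → match
8. 'bab' → match
9. 'babbaabaab' → no match

3, 6, 7, 8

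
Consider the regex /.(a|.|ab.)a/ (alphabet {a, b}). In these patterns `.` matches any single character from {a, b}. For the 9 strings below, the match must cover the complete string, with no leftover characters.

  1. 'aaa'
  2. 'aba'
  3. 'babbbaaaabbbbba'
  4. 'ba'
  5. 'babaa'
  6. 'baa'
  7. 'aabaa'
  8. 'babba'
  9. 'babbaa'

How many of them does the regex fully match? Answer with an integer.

1 → match
2 → match
3 → no match
4 → no match
5 → match
6 → match
7 → match
8 → match
9 → no match
Total matched: 6

6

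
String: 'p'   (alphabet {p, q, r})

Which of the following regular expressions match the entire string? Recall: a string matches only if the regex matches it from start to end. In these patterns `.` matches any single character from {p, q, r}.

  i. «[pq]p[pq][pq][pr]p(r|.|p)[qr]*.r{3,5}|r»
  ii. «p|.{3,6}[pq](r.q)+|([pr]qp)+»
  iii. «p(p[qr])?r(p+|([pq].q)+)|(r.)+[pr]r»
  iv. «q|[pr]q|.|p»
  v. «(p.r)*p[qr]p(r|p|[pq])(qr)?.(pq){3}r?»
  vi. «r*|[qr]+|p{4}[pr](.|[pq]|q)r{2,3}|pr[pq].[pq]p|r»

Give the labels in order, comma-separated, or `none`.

ii, iv

i → no match — must end with 'r'
ii → match
iii → no match
iv → match
v → no match
vi → no match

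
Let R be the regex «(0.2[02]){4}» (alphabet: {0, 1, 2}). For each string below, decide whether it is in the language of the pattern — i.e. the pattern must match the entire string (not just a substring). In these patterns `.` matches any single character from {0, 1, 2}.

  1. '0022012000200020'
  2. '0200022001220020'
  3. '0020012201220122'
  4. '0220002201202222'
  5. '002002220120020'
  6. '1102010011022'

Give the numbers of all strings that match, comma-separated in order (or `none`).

1 → match
2 → no match
3 → match
4 → no match
5 → no match
6 → no match — must start with '0'

1, 3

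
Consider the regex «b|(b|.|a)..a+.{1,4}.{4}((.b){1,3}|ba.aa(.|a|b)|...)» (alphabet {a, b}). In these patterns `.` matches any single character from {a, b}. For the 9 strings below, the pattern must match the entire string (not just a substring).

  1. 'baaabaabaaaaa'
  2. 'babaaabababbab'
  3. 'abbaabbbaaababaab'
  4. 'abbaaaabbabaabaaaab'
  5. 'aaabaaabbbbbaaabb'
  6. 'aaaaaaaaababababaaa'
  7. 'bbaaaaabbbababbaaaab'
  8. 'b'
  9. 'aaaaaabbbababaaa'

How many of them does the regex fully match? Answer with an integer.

8

1 → match
2 → match
3 → match
4 → match
5 → no match
6 → match
7 → match
8. 'b' → match
9 → match
Total matched: 8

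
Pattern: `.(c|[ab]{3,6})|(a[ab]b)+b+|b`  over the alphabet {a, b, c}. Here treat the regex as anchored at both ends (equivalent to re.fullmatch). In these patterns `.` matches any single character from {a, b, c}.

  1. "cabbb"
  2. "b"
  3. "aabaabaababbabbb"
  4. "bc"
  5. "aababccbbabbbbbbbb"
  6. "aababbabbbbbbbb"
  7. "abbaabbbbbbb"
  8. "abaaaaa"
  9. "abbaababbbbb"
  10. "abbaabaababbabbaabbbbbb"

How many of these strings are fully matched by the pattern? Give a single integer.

9

1 → match
2 → match
3 → match
4 → match
5 → no match
6 → match
7 → match
8 → match
9 → match
10 → match
Total matched: 9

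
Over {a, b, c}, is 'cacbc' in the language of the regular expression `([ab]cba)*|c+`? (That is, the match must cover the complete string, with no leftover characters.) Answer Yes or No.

No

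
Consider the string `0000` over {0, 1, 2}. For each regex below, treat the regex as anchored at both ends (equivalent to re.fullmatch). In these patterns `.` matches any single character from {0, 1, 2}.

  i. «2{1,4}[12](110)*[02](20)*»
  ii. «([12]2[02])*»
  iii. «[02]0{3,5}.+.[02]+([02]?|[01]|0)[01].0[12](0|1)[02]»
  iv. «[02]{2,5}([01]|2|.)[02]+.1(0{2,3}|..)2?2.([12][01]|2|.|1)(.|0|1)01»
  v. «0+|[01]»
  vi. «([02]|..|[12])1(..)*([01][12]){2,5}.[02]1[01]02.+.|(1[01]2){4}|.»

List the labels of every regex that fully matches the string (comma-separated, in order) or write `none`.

v

i → no match — must start with `2`
ii → no match
iii → no match
iv → no match — must end with `01`
v → match
vi → no match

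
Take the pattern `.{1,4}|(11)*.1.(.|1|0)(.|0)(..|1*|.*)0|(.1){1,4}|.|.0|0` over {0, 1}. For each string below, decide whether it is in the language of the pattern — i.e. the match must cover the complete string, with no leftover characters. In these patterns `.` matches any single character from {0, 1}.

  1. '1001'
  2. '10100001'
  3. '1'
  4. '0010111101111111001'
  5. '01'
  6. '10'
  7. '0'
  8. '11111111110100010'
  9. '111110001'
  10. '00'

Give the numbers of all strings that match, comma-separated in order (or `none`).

1 → match
2 → no match
3 → match
4 → no match
5 → match
6 → match
7 → match
8 → match
9 → no match
10 → match

1, 3, 5, 6, 7, 8, 10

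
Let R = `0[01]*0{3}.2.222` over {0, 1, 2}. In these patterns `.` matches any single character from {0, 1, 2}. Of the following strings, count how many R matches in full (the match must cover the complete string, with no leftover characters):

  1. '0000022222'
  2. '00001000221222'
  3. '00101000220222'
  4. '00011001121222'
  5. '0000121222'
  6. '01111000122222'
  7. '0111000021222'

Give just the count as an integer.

6

1 → match
2 → match
3 → match
4 → no match
5 → match
6 → match
7 → match
Total matched: 6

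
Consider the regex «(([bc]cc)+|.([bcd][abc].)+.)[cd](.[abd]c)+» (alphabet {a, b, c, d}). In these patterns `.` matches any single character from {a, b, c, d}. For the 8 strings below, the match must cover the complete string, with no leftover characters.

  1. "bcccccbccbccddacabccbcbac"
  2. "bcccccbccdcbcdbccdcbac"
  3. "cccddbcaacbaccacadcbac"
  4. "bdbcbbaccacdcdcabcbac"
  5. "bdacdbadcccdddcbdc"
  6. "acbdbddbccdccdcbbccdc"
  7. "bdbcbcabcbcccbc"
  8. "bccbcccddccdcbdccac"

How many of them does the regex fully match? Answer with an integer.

8

1 → match
2 → match
3 → match
4 → match
5 → match
6 → match
7 → match
8 → match
Total matched: 8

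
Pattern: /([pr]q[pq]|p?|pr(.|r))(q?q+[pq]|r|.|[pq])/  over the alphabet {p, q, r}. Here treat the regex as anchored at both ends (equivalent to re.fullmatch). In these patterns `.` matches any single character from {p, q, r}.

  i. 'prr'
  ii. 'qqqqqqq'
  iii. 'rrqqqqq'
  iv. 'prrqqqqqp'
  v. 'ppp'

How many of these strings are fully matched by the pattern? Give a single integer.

2

i. 'prr' → no match
ii. 'qqqqqqq' → match
iii. 'rrqqqqq' → no match
iv. 'prrqqqqqp' → match
v. 'ppp' → no match
Total matched: 2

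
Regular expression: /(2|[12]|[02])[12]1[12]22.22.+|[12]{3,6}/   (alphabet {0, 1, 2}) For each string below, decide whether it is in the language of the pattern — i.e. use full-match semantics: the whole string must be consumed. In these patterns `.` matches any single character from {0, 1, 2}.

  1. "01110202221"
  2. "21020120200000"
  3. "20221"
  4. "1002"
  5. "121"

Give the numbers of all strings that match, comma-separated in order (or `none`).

1 → no match
2 → no match
3 → no match
4 → no match
5 → match

5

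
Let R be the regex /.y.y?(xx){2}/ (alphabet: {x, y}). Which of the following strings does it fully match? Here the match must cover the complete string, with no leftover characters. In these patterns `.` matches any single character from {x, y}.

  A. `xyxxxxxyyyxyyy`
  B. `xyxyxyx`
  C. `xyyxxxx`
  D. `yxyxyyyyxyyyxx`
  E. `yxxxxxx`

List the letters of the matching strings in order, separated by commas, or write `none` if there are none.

C

A → no match — must end with `xx`
B → no match — must end with `xx`
C → match
D → no match
E → no match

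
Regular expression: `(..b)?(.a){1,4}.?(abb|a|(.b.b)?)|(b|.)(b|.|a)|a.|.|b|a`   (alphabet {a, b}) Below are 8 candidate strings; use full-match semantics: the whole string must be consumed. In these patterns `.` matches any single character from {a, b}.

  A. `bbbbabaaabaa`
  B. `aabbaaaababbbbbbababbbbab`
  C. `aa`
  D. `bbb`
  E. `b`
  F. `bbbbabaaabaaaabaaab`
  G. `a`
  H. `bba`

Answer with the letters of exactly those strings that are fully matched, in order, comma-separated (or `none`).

A → match
B → no match
C → match
D → no match
E → match
F → no match
G → match
H → no match

A, C, E, G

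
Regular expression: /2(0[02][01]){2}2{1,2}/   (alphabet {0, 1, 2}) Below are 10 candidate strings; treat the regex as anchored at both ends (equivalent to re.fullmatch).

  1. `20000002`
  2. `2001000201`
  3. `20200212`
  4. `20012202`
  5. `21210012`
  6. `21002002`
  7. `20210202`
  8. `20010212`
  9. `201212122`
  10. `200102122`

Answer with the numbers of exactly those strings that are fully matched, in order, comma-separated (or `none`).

1, 3, 7, 8, 10

1. `20000002` → match
2. `2001000201` → no match — must end with `2`
3. `20200212` → match
4. `20012202` → no match
5. `21210012` → no match — must start with `20`
6. `21002002` → no match — must start with `20`
7. `20210202` → match
8. `20010212` → match
9. `201212122` → no match
10. `200102122` → match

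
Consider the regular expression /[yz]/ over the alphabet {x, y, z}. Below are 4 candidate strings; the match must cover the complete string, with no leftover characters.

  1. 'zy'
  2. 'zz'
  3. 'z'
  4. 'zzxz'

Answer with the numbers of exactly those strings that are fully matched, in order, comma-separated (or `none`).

1 → no match
2 → no match
3 → match
4 → no match

3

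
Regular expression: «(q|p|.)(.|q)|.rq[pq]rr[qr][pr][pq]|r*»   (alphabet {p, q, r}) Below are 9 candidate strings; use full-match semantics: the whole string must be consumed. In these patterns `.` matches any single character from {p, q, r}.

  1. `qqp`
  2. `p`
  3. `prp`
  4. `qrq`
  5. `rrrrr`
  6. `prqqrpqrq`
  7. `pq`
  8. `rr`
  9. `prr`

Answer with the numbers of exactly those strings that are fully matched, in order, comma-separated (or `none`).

5, 7, 8

1 → no match
2 → no match
3 → no match
4 → no match
5 → match
6 → no match
7 → match
8 → match
9 → no match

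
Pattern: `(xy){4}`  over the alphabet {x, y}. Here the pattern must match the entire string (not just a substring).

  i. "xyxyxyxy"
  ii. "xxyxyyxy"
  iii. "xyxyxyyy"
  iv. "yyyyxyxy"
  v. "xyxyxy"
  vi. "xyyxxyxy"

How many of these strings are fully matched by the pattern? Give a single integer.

1

i → match
ii → no match — must start with "xy"
iii → no match — must end with "xy"
iv → no match — must start with "xy"
v → no match
vi → no match
Total matched: 1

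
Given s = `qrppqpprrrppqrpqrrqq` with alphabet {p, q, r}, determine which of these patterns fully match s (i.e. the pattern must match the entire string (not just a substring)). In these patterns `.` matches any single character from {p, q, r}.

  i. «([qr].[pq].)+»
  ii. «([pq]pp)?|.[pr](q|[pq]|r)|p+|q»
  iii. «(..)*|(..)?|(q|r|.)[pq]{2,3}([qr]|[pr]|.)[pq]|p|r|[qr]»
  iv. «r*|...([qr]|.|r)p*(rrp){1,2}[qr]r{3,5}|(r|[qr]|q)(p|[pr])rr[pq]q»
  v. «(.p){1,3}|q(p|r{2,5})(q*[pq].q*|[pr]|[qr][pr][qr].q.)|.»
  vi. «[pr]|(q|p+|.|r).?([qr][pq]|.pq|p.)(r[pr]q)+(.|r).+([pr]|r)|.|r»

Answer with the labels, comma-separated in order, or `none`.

i, iii

i → match
ii → no match
iii → match
iv → no match
v → no match
vi → no match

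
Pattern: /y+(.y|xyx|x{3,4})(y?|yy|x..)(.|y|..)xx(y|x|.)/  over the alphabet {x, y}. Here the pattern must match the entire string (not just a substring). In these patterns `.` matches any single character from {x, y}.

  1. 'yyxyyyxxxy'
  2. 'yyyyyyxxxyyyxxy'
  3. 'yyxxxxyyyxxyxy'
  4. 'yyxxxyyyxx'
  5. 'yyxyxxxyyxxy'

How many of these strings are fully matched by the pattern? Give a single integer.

1 → match
2 → match
3 → no match
4 → no match
5 → match
Total matched: 3

3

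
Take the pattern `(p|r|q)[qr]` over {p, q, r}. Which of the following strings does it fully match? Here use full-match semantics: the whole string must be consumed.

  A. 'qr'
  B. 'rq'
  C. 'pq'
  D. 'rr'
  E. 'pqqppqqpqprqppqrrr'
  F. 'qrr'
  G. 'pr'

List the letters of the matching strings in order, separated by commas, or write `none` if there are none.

A → match
B → match
C → match
D → match
E → no match
F → no match
G → match

A, B, C, D, G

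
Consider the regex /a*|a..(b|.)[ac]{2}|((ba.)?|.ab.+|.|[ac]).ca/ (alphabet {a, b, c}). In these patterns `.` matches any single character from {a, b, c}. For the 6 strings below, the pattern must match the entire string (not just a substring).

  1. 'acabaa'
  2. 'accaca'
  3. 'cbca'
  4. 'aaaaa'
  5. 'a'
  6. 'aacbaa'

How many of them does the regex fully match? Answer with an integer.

6

1 → match
2 → match
3 → match
4 → match
5 → match
6 → match
Total matched: 6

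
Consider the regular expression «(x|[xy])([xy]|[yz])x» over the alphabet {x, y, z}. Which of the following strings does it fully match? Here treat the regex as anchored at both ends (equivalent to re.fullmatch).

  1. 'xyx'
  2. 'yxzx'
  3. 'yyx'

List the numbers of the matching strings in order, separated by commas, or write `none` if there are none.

1, 3

1 → match
2 → no match
3 → match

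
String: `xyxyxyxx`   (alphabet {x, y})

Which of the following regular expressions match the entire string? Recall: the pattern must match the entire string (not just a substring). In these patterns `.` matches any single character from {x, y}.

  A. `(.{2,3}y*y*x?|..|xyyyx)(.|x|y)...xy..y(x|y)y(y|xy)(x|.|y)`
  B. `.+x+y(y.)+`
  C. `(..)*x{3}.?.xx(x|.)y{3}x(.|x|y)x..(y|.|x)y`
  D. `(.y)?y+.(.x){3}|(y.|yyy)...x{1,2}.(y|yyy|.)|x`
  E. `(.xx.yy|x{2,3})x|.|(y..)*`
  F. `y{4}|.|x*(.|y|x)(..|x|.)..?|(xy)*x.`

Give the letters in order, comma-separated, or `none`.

A → no match
B → no match
C → no match — must end with `y`
D → no match
E → no match
F → match

F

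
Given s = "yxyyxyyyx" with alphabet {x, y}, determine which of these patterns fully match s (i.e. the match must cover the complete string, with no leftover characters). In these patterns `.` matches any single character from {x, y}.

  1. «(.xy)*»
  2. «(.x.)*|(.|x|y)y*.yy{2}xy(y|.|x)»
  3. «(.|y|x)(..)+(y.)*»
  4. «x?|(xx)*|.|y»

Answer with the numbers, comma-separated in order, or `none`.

3

1 → no match
2 → no match
3 → match
4 → no match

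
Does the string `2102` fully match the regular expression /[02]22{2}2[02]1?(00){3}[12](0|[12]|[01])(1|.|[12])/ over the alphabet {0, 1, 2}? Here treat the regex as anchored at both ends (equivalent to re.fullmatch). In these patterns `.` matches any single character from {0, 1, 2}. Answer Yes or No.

No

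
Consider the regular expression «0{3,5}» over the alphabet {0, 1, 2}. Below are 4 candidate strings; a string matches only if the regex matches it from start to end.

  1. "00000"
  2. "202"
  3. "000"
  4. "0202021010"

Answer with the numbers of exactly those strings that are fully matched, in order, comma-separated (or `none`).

1 → match
2 → no match — must start with "0"
3 → match
4 → no match

1, 3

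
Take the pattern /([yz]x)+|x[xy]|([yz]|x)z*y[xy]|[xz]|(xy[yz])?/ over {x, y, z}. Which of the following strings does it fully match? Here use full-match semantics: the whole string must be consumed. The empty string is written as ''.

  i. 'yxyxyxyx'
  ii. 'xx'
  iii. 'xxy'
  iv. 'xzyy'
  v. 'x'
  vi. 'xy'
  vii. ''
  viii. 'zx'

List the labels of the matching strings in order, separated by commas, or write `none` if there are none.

i, ii, iv, v, vi, vii, viii

i → match
ii → match
iii → no match
iv → match
v → match
vi → match
vii → match
viii → match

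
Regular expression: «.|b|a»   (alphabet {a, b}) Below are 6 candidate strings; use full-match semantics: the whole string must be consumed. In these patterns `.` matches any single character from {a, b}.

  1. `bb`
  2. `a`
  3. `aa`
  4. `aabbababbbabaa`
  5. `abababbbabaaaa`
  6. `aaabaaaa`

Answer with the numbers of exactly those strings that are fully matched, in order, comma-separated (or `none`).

1 → no match
2 → match
3 → no match
4 → no match
5 → no match
6 → no match

2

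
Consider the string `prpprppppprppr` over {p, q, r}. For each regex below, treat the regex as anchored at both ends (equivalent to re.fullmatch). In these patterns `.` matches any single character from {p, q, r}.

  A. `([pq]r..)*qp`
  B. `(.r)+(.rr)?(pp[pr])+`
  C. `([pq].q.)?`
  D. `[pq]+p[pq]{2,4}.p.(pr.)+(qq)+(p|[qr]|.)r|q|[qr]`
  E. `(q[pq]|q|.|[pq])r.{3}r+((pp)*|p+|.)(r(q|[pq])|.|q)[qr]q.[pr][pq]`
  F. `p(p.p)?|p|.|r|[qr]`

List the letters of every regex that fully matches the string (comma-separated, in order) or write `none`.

B

A → no match — must end with `qp`
B → match
C → no match
D → no match
E → no match
F → no match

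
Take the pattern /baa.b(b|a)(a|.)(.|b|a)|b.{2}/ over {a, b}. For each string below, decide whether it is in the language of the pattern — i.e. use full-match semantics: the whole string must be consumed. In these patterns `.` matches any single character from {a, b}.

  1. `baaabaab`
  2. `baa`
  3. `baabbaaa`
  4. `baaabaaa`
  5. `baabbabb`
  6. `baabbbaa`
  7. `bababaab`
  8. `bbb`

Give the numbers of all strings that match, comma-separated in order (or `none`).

1 → match
2 → match
3 → match
4 → match
5 → match
6 → match
7 → no match
8 → match

1, 2, 3, 4, 5, 6, 8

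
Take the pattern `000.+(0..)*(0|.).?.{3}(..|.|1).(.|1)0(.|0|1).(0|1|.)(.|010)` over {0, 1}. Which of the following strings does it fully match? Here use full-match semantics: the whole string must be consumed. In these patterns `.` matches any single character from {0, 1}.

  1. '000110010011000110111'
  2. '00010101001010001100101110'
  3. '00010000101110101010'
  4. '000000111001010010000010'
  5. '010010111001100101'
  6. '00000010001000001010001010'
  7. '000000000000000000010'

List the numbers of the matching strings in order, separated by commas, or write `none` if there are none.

2, 3, 4, 6, 7

1 → no match
2 → match
3 → match
4 → match
5 → no match — must start with '000'
6 → match
7 → match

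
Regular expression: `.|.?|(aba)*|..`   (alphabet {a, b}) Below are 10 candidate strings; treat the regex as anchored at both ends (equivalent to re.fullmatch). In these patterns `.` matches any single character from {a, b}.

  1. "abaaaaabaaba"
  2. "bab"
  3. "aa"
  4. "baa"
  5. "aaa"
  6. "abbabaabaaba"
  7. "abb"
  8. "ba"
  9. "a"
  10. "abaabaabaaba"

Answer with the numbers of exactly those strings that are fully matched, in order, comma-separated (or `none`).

3, 8, 9, 10

1. "abaaaaabaaba" → no match
2. "bab" → no match
3. "aa" → match
4. "baa" → no match
5. "aaa" → no match
6. "abbabaabaaba" → no match
7. "abb" → no match
8. "ba" → match
9. "a" → match
10. "abaabaabaaba" → match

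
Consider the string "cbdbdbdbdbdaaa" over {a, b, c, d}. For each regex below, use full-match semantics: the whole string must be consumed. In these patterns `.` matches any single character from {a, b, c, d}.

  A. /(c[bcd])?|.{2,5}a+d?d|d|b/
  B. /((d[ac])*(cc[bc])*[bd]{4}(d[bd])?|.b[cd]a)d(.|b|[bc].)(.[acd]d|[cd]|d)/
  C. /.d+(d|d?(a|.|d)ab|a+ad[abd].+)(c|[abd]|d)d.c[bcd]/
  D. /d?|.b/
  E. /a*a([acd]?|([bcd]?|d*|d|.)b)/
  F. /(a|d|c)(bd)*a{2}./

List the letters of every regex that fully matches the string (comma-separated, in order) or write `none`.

A → no match
B → no match
C → no match
D → no match
E → no match
F → match

F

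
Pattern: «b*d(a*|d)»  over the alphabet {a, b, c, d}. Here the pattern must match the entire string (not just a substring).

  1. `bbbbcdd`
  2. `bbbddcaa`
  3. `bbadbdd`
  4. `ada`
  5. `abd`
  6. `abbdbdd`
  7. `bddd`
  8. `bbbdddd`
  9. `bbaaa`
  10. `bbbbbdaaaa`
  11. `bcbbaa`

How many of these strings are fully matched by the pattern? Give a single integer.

1 → no match
2 → no match
3 → no match
4 → no match
5 → no match
6 → no match
7 → no match
8 → no match
9 → no match
10 → match
11 → no match
Total matched: 1

1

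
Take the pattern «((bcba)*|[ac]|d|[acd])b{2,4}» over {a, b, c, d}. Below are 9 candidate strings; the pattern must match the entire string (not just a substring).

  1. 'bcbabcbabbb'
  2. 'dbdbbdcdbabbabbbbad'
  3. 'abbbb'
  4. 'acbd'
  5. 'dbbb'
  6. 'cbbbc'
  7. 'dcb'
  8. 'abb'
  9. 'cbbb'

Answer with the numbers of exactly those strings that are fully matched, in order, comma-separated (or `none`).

1. 'bcbabcbabbb' → match
2 → no match — must end with 'b'
3. 'abbbb' → match
4. 'acbd' → no match — must end with 'b'
5. 'dbbb' → match
6. 'cbbbc' → no match — must end with 'b'
7. 'dcb' → no match
8. 'abb' → match
9. 'cbbb' → match

1, 3, 5, 8, 9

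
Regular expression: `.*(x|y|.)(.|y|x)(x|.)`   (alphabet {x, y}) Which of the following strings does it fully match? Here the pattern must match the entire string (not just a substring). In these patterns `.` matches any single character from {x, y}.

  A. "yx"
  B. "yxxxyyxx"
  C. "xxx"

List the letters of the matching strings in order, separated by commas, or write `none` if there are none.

B, C

A → no match
B → match
C → match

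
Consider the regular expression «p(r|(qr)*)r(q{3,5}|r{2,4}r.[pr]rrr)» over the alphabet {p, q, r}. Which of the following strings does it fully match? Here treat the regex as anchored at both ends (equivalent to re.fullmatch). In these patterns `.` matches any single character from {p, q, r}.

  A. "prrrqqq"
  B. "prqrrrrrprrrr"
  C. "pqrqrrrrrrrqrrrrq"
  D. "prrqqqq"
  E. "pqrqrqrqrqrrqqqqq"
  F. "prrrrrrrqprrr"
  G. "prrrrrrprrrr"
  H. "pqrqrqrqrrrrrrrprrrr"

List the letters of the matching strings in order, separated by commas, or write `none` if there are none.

A → no match
B → no match
C → no match
D → match
E → match
F → match
G → match
H → match

D, E, F, G, H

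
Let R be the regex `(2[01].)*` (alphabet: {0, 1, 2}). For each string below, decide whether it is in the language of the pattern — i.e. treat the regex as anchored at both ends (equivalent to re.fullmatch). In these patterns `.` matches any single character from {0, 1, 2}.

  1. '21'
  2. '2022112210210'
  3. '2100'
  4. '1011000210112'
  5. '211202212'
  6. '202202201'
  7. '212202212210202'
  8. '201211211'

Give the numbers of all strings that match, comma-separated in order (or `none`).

1. '21' → no match
2 → no match
3. '2100' → no match
4 → no match
5. '211202212' → match
6. '202202201' → match
7 → match
8. '201211211' → match

5, 6, 7, 8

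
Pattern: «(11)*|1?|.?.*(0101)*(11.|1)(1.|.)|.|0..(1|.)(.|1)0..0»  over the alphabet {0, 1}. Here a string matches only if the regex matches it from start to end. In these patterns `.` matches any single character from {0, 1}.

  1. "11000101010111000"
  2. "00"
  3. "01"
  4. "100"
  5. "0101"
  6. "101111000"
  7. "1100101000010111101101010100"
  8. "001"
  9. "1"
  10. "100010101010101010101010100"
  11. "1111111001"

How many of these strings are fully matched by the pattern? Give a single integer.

1 → no match
2 → no match
3 → no match
4 → no match
5 → no match
6 → no match
7 → no match
8 → no match
9 → match
10 → no match
11 → no match
Total matched: 1

1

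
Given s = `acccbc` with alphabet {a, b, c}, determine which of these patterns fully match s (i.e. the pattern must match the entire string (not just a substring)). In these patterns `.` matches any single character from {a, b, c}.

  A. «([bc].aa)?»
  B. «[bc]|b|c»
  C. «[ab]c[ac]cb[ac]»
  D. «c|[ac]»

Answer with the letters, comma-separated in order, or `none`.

A → no match
B → no match
C → match
D → no match

C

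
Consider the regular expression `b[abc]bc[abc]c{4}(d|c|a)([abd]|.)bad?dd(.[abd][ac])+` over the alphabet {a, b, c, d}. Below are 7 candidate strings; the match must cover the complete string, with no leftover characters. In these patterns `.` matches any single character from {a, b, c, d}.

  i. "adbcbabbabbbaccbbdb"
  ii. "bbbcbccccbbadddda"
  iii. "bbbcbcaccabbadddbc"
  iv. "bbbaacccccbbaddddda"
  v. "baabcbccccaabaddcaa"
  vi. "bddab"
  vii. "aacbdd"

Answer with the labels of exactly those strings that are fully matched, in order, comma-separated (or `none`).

none

i → no match — must start with "b"
ii → no match
iii → no match
iv → no match
v → no match
vi → no match
vii → no match — must start with "b"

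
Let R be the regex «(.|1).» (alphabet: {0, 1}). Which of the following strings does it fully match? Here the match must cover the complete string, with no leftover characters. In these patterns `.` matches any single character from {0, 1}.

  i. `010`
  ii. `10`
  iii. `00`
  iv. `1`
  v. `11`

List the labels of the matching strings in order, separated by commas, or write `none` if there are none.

i → no match
ii → match
iii → match
iv → no match
v → match

ii, iii, v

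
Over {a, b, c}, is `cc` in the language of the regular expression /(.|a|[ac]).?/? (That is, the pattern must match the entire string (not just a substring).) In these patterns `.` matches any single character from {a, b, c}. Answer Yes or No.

Yes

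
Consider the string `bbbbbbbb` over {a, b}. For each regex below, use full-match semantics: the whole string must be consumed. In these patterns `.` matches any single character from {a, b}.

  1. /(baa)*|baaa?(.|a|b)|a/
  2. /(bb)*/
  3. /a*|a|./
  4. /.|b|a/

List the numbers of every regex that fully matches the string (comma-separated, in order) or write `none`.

2

1 → no match
2 → match
3 → no match
4 → no match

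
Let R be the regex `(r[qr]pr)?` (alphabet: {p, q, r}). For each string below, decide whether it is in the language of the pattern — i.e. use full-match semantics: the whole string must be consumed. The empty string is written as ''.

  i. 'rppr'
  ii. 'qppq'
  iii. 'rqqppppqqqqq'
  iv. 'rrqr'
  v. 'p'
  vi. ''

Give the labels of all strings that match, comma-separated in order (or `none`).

vi

i. 'rppr' → no match
ii. 'qppq' → no match
iii. 'rqqppppqqqqq' → no match
iv. 'rrqr' → no match
v. 'p' → no match
vi. '' → match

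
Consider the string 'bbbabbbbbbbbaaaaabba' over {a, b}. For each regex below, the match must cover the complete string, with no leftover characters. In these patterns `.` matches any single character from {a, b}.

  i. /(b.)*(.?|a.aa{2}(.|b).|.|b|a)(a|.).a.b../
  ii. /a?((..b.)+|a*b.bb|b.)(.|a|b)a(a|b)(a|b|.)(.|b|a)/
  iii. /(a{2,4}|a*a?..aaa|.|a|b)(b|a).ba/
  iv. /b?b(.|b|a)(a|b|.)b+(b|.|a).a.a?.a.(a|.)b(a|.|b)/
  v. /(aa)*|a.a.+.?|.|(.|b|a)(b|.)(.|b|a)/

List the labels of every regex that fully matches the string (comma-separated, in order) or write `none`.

i, iv

i → match
ii → no match
iii → no match
iv → match
v → no match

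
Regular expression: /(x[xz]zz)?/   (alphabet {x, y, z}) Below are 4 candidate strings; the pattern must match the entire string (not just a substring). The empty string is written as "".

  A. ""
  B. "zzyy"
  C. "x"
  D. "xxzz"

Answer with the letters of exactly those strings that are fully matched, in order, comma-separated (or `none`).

A → match
B → no match
C → no match
D → match

A, D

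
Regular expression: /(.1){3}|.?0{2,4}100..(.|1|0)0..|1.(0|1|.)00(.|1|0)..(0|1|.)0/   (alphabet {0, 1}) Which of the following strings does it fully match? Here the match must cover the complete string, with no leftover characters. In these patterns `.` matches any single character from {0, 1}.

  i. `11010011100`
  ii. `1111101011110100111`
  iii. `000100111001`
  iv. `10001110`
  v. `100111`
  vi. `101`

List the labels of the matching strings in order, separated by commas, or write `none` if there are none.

i → no match
ii → no match
iii → match
iv → no match
v → no match
vi → no match

iii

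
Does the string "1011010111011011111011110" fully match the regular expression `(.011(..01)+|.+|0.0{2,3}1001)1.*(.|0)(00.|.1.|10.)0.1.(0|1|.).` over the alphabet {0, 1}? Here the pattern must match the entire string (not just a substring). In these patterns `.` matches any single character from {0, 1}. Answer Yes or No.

Yes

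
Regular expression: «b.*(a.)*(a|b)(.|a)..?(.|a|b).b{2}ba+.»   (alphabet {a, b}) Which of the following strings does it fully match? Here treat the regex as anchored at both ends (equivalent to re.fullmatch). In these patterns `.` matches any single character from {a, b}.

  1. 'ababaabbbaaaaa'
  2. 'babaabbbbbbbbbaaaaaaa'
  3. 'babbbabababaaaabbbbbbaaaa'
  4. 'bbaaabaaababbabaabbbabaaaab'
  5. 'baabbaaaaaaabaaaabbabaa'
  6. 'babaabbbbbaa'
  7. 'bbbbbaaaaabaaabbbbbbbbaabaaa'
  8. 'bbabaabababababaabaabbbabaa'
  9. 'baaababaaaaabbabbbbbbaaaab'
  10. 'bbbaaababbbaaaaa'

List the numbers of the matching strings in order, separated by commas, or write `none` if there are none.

1 → no match — must start with 'b'
2 → match
3 → match
4 → no match
5 → no match
6 → match
7 → no match
8 → no match
9 → match
10 → match

2, 3, 6, 9, 10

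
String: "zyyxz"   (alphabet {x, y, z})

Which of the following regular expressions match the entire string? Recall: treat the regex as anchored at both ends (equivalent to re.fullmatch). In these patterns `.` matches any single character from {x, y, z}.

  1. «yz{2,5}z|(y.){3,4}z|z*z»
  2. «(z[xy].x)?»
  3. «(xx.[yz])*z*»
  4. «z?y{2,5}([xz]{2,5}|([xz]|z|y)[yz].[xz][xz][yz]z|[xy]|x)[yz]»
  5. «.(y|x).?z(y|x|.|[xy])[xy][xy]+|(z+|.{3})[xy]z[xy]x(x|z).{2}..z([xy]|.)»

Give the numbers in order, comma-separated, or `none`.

1 → no match
2 → no match
3 → no match
4 → match
5 → no match

4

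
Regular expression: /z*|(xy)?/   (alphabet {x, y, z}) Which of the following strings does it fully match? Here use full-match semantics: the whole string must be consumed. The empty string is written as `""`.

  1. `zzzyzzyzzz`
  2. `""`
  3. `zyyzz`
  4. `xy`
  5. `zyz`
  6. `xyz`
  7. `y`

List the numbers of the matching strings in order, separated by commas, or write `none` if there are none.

2, 4

1 → no match
2 → match
3 → no match
4 → match
5 → no match
6 → no match
7 → no match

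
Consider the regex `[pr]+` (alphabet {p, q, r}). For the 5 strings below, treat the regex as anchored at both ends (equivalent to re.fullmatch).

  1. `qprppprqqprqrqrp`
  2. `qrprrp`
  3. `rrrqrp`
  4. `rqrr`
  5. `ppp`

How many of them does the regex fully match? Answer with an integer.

1 → no match
2. `qrprrp` → no match
3. `rrrqrp` → no match
4. `rqrr` → no match
5. `ppp` → match
Total matched: 1

1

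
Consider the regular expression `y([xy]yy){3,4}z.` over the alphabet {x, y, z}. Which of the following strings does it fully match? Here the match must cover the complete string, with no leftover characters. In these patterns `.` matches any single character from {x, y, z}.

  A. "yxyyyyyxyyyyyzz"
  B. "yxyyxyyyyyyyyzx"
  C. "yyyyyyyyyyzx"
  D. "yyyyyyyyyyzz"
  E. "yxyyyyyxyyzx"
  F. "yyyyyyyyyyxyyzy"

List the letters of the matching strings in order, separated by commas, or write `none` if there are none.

A → match
B → match
C. "yyyyyyyyyyzx" → match
D. "yyyyyyyyyyzz" → match
E. "yxyyyyyxyyzx" → match
F → match

A, B, C, D, E, F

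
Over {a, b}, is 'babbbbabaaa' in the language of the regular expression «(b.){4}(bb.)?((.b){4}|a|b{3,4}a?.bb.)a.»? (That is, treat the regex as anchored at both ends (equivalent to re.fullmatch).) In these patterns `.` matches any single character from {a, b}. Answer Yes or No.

No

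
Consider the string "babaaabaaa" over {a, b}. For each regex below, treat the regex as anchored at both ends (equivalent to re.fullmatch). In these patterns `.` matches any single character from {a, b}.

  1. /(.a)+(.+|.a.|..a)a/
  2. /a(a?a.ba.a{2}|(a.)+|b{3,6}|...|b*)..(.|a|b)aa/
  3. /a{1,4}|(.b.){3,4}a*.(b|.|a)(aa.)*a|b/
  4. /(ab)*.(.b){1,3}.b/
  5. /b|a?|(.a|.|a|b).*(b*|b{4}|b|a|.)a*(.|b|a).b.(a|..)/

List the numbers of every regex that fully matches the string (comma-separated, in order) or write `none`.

1 → match
2 → no match — must start with "a"
3 → no match
4 → no match — must end with "b"
5 → match

1, 5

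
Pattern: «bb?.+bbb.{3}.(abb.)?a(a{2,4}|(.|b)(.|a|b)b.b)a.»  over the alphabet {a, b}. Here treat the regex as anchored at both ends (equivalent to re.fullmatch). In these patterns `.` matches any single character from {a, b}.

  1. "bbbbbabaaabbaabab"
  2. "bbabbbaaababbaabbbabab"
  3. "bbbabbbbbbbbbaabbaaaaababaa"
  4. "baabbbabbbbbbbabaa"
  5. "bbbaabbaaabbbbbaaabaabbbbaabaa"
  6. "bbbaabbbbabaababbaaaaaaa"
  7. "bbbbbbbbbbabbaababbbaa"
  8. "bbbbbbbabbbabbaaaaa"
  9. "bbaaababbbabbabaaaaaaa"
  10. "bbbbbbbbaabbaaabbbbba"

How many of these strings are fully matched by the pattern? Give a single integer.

2

1 → no match
2 → match
3 → no match
4 → no match
5 → no match
6 → no match
7 → match
8 → no match
9 → no match
10 → no match
Total matched: 2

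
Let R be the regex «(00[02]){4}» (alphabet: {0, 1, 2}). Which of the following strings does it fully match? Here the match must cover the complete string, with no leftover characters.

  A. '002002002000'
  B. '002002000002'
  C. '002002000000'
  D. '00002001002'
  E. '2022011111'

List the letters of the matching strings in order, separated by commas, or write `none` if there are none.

A, B, C

A → match
B → match
C → match
D → no match
E → no match — must start with '00'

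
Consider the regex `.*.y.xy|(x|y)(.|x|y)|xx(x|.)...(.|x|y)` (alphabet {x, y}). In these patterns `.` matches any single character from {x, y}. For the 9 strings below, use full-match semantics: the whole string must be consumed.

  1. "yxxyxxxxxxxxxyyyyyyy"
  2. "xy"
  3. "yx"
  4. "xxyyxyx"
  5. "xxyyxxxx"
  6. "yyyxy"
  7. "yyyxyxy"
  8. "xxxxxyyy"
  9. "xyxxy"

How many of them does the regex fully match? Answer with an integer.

1 → no match
2. "xy" → match
3. "yx" → match
4. "xxyyxyx" → match
5. "xxyyxxxx" → no match
6. "yyyxy" → match
7. "yyyxyxy" → no match
8. "xxxxxyyy" → no match
9. "xyxxy" → match
Total matched: 5

5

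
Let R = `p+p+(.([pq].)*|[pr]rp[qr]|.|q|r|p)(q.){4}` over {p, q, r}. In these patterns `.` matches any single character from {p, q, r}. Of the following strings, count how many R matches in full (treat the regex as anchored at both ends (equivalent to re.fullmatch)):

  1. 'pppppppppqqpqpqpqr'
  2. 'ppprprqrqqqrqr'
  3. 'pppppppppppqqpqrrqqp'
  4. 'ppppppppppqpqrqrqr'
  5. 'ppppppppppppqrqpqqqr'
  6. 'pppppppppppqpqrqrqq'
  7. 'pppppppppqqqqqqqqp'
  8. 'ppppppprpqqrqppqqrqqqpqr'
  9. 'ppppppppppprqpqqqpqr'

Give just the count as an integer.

1 → match
2 → match
3 → no match
4 → match
5 → match
6 → match
7 → match
8 → match
9 → match
Total matched: 8

8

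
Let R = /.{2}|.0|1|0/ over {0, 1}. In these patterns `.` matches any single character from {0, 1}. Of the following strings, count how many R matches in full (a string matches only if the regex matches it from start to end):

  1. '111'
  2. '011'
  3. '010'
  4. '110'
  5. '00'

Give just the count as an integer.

1 → no match
2 → no match
3 → no match
4 → no match
5 → match
Total matched: 1

1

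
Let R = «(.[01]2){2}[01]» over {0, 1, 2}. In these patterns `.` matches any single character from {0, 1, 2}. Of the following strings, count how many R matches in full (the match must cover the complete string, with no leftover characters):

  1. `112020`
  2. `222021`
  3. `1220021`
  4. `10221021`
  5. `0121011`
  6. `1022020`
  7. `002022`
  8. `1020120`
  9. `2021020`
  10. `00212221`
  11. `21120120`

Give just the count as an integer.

3

1 → no match
2 → no match
3 → no match
4 → no match
5 → no match
6 → match
7 → no match
8 → match
9 → match
10 → no match
11 → no match
Total matched: 3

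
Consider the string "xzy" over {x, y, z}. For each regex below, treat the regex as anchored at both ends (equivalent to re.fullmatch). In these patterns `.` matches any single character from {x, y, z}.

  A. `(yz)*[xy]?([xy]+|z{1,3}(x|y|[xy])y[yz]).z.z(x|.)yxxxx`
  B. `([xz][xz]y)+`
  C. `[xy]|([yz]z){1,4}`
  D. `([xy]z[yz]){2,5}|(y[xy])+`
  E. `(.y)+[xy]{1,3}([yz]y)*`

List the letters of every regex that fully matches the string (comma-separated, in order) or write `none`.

B

A → no match — must end with "yxxxx"
B → match
C → no match
D → no match
E → no match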